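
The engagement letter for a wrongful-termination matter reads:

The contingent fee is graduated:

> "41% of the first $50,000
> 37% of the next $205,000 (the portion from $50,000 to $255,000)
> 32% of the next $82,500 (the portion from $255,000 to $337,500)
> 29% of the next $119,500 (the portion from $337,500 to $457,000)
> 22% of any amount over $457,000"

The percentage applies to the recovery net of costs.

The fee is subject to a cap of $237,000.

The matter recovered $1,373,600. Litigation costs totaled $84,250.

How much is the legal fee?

Fee base (net of costs): $1,373,600 − $84,250 = $1,289,350
First $50,000 at 41% = $20,500.00
Next $205,000 at 37% = $75,850.00
Next $82,500 at 32% = $26,400.00
Next $119,500 at 29% = $34,655.00
Remaining $832,350 at 22% = $183,117.00
Fee: $20,500.00 + $75,850.00 + $26,400.00 + $34,655.00 + $183,117.00 = $340,522.00
$340,522.00 exceeds the $237,000 cap, so the fee is capped at $237,000.00.

$237,000.00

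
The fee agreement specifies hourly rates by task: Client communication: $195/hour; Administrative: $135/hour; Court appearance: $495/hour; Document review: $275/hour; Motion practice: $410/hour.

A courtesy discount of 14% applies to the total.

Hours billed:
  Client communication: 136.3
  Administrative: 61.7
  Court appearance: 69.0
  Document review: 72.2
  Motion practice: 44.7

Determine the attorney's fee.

Client communication: 136.3 × $195 = $26,578.50
Administrative: 61.7 × $135 = $8,329.50
Court appearance: 69.0 × $495 = $34,155.00
Document review: 72.2 × $275 = $19,855.00
Motion practice: 44.7 × $410 = $18,327.00
Subtotal: $107,245.00
Less 14% discount: −$15,014.30
Total: $107,245.00 − $15,014.30 = $92,230.70

$92,230.70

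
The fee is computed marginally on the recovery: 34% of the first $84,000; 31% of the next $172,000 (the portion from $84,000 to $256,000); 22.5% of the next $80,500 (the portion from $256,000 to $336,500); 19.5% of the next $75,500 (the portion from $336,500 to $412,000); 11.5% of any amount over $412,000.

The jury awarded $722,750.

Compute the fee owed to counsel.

First $84,000 at 34% = $28,560.00
Next $172,000 at 31% = $53,320.00
Next $80,500 at 22.5% = $18,112.50
Next $75,500 at 19.5% = $14,722.50
Remaining $310,750 at 11.5% = $35,736.25
Fee: $28,560.00 + $53,320.00 + $18,112.50 + $14,722.50 + $35,736.25 = $150,451.25

$150,451.25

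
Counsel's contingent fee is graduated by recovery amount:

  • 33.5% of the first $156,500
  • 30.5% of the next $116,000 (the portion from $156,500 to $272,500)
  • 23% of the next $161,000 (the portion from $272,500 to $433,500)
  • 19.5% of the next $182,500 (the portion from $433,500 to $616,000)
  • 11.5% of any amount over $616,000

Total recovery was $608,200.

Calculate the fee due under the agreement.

$158,904.00

First $156,500 at 33.5% = $52,427.50
Next $116,000 at 30.5% = $35,380.00
Next $161,000 at 23% = $37,030.00
Remaining $174,700 at 19.5% = $34,066.50
Fee: $52,427.50 + $35,380.00 + $37,030.00 + $34,066.50 = $158,904.00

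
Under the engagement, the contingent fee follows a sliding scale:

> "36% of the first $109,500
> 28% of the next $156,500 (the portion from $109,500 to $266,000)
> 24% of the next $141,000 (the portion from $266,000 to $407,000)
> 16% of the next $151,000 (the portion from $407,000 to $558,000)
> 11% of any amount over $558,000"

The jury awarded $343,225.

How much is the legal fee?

$101,774.00

First $109,500 at 36% = $39,420.00
Next $156,500 at 28% = $43,820.00
Remaining $77,225 at 24% = $18,534.00
Fee: $39,420.00 + $43,820.00 + $18,534.00 = $101,774.00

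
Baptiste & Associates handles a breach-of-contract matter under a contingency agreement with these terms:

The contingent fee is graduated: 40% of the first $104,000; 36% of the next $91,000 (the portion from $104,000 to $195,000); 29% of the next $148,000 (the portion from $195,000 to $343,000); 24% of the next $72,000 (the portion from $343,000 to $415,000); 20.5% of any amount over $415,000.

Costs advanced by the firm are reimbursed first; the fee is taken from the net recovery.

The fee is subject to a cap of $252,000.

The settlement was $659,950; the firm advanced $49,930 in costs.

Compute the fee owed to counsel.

Fee base (net of costs): $659,950 − $49,930 = $610,020
First $104,000 at 40% = $41,600.00
Next $91,000 at 36% = $32,760.00
Next $148,000 at 29% = $42,920.00
Next $72,000 at 24% = $17,280.00
Remaining $195,020 at 20.5% = $39,979.10
Fee: $41,600.00 + $32,760.00 + $42,920.00 + $17,280.00 + $39,979.10 = $174,539.10
$174,539.10 is under the $252,000 cap.

$174,539.10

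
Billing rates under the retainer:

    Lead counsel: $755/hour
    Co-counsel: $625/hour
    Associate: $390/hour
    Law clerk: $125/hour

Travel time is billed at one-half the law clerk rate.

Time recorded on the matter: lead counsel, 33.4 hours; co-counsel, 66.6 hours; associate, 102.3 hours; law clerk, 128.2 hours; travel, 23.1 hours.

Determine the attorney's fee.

$124,207.75

Lead counsel: 33.4 × $755 = $25,217.00
Co-counsel: 66.6 × $625 = $41,625.00
Associate: 102.3 × $390 = $39,897.00
Law clerk: 128.2 × $125 = $16,025.00
Subtotal: $25,217.00 + $41,625.00 + $39,897.00 + $16,025.00 = $122,764.00
Travel: 23.1 × ($125 ÷ 2) = 23.1 × $62.50 = $1,443.75
Total: $122,764.00 + $1,443.75 = $124,207.75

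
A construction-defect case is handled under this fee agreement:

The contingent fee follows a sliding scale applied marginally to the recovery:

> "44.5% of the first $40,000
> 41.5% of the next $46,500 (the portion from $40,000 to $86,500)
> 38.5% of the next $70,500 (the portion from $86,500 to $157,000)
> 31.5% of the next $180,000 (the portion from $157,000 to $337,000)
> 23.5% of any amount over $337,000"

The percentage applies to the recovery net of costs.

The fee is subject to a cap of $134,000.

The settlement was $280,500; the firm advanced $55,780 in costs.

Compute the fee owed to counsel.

$85,571.80

Fee base (net of costs): $280,500 − $55,780 = $224,720
First $40,000 at 44.5% = $17,800.00
Next $46,500 at 41.5% = $19,297.50
Next $70,500 at 38.5% = $27,142.50
Remaining $67,720 at 31.5% = $21,331.80
Fee: $17,800.00 + $19,297.50 + $27,142.50 + $21,331.80 = $85,571.80
$85,571.80 is under the $134,000 cap.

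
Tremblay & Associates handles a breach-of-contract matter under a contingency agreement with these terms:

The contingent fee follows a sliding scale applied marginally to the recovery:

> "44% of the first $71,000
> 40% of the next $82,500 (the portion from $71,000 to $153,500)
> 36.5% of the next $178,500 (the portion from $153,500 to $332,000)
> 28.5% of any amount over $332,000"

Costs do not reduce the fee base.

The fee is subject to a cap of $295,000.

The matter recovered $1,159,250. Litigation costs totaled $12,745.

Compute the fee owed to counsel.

$295,000.00

Fee base is the gross recovery, $1,159,250; costs are reimbursed separately.
First $71,000 at 44% = $31,240.00
Next $82,500 at 40% = $33,000.00
Next $178,500 at 36.5% = $65,152.50
Remaining $827,250 at 28.5% = $235,766.25
Fee: $31,240.00 + $33,000.00 + $65,152.50 + $235,766.25 = $365,158.75
$365,158.75 exceeds the $295,000 cap, so the fee is capped at $295,000.00.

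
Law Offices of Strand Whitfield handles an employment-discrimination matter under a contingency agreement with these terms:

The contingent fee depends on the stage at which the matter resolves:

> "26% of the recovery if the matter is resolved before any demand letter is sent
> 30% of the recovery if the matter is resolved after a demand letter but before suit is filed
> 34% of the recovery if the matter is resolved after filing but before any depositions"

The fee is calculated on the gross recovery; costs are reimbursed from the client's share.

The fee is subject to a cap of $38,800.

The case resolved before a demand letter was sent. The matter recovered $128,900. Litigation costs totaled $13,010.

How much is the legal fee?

Fee base is the gross recovery, $128,900; costs are reimbursed separately.
The matter resolved before a demand letter was sent, so the 26% rate applies.
$128,900 × 26% = $33,514.00
$33,514.00 is under the $38,800 cap.

$33,514.00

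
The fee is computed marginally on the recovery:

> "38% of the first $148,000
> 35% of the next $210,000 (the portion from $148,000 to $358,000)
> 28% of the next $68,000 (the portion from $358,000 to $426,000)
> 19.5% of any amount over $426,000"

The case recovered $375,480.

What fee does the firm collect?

$134,634.40

First $148,000 at 38% = $56,240.00
Next $210,000 at 35% = $73,500.00
Remaining $17,480 at 28% = $4,894.40
Fee: $56,240.00 + $73,500.00 + $4,894.40 = $134,634.40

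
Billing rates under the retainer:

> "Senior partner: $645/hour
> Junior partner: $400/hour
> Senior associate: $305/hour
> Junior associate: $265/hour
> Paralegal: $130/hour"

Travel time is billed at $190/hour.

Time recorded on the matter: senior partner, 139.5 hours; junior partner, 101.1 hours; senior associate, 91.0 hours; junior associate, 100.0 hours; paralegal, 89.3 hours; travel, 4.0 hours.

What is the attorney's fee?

$197,041.50

Senior partner: 139.5 × $645 = $89,977.50
Junior partner: 101.1 × $400 = $40,440.00
Senior associate: 91.0 × $305 = $27,755.00
Junior associate: 100.0 × $265 = $26,500.00
Paralegal: 89.3 × $130 = $11,609.00
Subtotal: $89,977.50 + $40,440.00 + $27,755.00 + $26,500.00 + $11,609.00 = $196,281.50
Travel: 4.0 × $190 = $760.00
Total: $196,281.50 + $760.00 = $197,041.50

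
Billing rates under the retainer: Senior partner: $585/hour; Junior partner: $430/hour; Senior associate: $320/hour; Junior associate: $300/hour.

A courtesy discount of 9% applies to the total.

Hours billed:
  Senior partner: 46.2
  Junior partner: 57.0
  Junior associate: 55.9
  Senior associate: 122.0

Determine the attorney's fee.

$97,685.77

Senior partner: 46.2 × $585 = $27,027.00
Junior partner: 57.0 × $430 = $24,510.00
Senior associate: 122.0 × $320 = $39,040.00
Junior associate: 55.9 × $300 = $16,770.00
Subtotal: $107,347.00
Less 9% discount: −$9,661.23
Total: $107,347.00 − $9,661.23 = $97,685.77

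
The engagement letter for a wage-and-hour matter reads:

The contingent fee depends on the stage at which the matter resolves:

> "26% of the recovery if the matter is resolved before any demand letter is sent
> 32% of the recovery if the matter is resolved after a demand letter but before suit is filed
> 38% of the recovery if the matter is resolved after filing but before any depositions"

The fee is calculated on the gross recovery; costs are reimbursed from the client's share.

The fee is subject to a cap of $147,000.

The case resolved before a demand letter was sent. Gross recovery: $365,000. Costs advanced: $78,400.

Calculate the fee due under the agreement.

$94,900.00

Fee base is the gross recovery, $365,000; costs are reimbursed separately.
The matter resolved before a demand letter was sent, so the 26% rate applies.
$365,000 × 26% = $94,900.00
$94,900.00 is under the $147,000 cap.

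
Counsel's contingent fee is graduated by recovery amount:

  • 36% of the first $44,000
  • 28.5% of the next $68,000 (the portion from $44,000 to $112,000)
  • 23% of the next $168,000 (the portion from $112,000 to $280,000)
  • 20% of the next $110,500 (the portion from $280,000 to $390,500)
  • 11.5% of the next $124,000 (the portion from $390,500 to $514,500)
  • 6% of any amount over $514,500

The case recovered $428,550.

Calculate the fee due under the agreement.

First $44,000 at 36% = $15,840.00
Next $68,000 at 28.5% = $19,380.00
Next $168,000 at 23% = $38,640.00
Next $110,500 at 20% = $22,100.00
Remaining $38,050 at 11.5% = $4,375.75
Fee: $15,840.00 + $19,380.00 + $38,640.00 + $22,100.00 + $4,375.75 = $100,335.75

$100,335.75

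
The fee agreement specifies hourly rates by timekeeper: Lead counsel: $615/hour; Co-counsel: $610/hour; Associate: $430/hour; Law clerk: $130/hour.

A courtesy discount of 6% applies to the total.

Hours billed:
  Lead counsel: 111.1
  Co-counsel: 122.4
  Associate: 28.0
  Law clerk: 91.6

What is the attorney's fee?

$156,922.19

Lead counsel: 111.1 × $615 = $68,326.50
Co-counsel: 122.4 × $610 = $74,664.00
Associate: 28.0 × $430 = $12,040.00
Law clerk: 91.6 × $130 = $11,908.00
Subtotal: $166,938.50
Less 6% discount: −$10,016.31
Total: $166,938.50 − $10,016.31 = $156,922.19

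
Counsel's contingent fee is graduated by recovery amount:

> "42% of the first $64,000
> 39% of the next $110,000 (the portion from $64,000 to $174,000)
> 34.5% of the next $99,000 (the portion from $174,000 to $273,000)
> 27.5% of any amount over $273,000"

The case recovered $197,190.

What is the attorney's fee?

$77,780.55

First $64,000 at 42% = $26,880.00
Next $110,000 at 39% = $42,900.00
Remaining $23,190 at 34.5% = $8,000.55
Fee: $26,880.00 + $42,900.00 + $8,000.55 = $77,780.55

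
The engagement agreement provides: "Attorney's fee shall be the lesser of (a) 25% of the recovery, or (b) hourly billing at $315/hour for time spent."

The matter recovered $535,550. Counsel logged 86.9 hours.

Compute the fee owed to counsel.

$27,373.50

(a) 25% of $535,550 = $133,887.50
(b) 86.9 × $315 = $27,373.50
The lesser is (b): $27,373.50.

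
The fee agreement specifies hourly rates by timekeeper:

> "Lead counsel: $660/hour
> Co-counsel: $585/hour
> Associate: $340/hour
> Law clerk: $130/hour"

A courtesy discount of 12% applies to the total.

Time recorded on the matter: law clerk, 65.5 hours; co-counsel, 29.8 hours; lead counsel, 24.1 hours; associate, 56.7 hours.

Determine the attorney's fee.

$53,796.16

Lead counsel: 24.1 × $660 = $15,906.00
Co-counsel: 29.8 × $585 = $17,433.00
Associate: 56.7 × $340 = $19,278.00
Law clerk: 65.5 × $130 = $8,515.00
Subtotal: $61,132.00
Less 12% discount: −$7,335.84
Total: $61,132.00 − $7,335.84 = $53,796.16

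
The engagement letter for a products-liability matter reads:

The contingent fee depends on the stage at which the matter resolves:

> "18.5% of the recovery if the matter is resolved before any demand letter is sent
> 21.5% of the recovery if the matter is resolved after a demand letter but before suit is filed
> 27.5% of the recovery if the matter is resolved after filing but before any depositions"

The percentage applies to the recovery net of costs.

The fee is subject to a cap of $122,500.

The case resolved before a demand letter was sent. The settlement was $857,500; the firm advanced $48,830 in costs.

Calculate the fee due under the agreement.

$122,500.00

Fee base (net of costs): $857,500 − $48,830 = $808,670
The matter resolved before a demand letter was sent, so the 18.5% rate applies.
$808,670 × 18.5% = $149,603.95
$149,603.95 exceeds the $122,500 cap, so the fee is capped at $122,500.00.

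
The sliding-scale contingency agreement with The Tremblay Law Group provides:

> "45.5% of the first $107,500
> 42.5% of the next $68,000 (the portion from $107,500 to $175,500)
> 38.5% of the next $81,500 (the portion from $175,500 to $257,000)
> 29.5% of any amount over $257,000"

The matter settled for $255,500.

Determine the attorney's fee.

First $107,500 at 45.5% = $48,912.50
Next $68,000 at 42.5% = $28,900.00
Remaining $80,000 at 38.5% = $30,800.00
Fee: $48,912.50 + $28,900.00 + $30,800.00 = $108,612.50

$108,612.50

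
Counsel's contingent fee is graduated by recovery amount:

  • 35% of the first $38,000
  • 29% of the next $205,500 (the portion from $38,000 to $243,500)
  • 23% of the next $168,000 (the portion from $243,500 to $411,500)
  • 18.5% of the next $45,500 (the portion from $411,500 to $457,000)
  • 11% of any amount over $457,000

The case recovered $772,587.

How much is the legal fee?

First $38,000 at 35% = $13,300.00
Next $205,500 at 29% = $59,595.00
Next $168,000 at 23% = $38,640.00
Next $45,500 at 18.5% = $8,417.50
Remaining $315,587 at 11% = $34,714.57
Fee: $13,300.00 + $59,595.00 + $38,640.00 + $8,417.50 + $34,714.57 = $154,667.07

$154,667.07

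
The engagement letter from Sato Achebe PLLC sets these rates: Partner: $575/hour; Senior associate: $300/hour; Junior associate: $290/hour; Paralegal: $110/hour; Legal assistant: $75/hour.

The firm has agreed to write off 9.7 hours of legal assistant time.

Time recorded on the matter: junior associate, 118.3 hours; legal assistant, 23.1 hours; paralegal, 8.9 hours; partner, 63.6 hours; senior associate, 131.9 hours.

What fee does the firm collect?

Partner: 63.6 × $575 = $36,570.00
Senior associate: 131.9 × $300 = $39,570.00
Junior associate: 118.3 × $290 = $34,307.00
Paralegal: 8.9 × $110 = $979.00
Legal assistant: 23.1 × $75 = $1,732.50
Subtotal: $113,158.50
Write-off: 9.7 × $75 = $727.50
Total: $113,158.50 − $727.50 = $112,431.00

$112,431.00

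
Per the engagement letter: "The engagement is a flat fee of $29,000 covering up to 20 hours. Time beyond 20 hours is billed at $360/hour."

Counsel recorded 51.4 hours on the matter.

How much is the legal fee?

Flat fee: $29,000.00
Excess hours: 51.4 − 20 = 31.4
Overrun: 31.4 × $360 = $11,304.00
Total: $29,000.00 + $11,304.00 = $40,304.00

$40,304.00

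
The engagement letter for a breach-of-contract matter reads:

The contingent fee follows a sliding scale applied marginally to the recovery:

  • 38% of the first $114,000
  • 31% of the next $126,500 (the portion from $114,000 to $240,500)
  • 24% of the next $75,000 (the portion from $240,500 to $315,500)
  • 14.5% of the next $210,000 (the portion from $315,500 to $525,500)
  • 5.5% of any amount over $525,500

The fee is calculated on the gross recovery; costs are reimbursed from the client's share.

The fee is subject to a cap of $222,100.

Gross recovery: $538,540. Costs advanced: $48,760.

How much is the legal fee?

Fee base is the gross recovery, $538,540; costs are reimbursed separately.
First $114,000 at 38% = $43,320.00
Next $126,500 at 31% = $39,215.00
Next $75,000 at 24% = $18,000.00
Next $210,000 at 14.5% = $30,450.00
Remaining $13,040 at 5.5% = $717.20
Fee: $43,320.00 + $39,215.00 + $18,000.00 + $30,450.00 + $717.20 = $131,702.20
$131,702.20 is under the $222,100 cap.

$131,702.20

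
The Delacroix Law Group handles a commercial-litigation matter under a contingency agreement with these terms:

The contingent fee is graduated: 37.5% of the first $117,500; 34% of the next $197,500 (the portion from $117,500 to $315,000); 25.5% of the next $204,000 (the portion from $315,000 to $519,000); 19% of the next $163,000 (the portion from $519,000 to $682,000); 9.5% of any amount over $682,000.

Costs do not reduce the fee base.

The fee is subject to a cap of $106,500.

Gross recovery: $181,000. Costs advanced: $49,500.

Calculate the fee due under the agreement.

Fee base is the gross recovery, $181,000; costs are reimbursed separately.
First $117,500 at 37.5% = $44,062.50
Remaining $63,500 at 34% = $21,590.00
Fee: $44,062.50 + $21,590.00 = $65,652.50
$65,652.50 is under the $106,500 cap.

$65,652.50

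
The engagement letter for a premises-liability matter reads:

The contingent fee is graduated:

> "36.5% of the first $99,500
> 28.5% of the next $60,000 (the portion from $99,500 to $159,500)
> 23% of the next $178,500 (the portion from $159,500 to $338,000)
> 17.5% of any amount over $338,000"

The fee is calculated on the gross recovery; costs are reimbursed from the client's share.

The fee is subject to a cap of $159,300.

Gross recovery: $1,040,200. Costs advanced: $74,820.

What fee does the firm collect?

$159,300.00

Fee base is the gross recovery, $1,040,200; costs are reimbursed separately.
First $99,500 at 36.5% = $36,317.50
Next $60,000 at 28.5% = $17,100.00
Next $178,500 at 23% = $41,055.00
Remaining $702,200 at 17.5% = $122,885.00
Fee: $36,317.50 + $17,100.00 + $41,055.00 + $122,885.00 = $217,357.50
$217,357.50 exceeds the $159,300 cap, so the fee is capped at $159,300.00.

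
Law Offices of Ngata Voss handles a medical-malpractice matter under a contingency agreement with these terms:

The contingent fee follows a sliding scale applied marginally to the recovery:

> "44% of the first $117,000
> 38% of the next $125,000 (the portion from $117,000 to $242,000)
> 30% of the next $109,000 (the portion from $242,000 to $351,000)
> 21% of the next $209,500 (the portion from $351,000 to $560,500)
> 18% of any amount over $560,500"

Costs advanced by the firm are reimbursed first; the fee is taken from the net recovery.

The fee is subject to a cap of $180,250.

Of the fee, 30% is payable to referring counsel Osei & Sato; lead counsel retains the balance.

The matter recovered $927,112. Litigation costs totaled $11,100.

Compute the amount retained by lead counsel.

Fee base (net of costs): $927,112 − $11,100 = $916,012
First $117,000 at 44% = $51,480.00
Next $125,000 at 38% = $47,500.00
Next $109,000 at 30% = $32,700.00
Next $209,500 at 21% = $43,995.00
Remaining $355,512 at 18% = $63,992.16
Fee: $51,480.00 + $47,500.00 + $32,700.00 + $43,995.00 + $63,992.16 = $239,667.16
$239,667.16 exceeds the $180,250 cap, so the fee is capped at $180,250.00.
Referral share: 30% of $180,250.00 = $54,075.00; lead counsel retains $180,250.00 − $54,075.00 = $126,175.00.

$126,175.00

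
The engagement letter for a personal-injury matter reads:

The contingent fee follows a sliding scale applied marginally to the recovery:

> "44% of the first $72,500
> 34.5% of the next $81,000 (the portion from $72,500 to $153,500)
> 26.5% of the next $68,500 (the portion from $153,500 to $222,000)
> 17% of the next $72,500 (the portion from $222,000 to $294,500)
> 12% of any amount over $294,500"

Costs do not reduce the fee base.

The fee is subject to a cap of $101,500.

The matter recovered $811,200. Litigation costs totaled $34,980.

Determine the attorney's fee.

Fee base is the gross recovery, $811,200; costs are reimbursed separately.
First $72,500 at 44% = $31,900.00
Next $81,000 at 34.5% = $27,945.00
Next $68,500 at 26.5% = $18,152.50
Next $72,500 at 17% = $12,325.00
Remaining $516,700 at 12% = $62,004.00
Fee: $31,900.00 + $27,945.00 + $18,152.50 + $12,325.00 + $62,004.00 = $152,326.50
$152,326.50 exceeds the $101,500 cap, so the fee is capped at $101,500.00.

$101,500.00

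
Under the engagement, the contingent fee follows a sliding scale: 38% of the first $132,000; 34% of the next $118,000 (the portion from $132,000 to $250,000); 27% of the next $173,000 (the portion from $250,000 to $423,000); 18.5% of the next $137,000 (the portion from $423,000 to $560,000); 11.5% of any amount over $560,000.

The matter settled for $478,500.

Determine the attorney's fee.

First $132,000 at 38% = $50,160.00
Next $118,000 at 34% = $40,120.00
Next $173,000 at 27% = $46,710.00
Remaining $55,500 at 18.5% = $10,267.50
Fee: $50,160.00 + $40,120.00 + $46,710.00 + $10,267.50 = $147,257.50

$147,257.50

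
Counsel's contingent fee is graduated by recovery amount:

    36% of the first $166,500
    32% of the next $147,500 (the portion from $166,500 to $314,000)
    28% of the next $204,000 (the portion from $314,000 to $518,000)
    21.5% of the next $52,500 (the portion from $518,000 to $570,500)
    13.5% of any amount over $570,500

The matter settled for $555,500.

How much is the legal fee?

First $166,500 at 36% = $59,940.00
Next $147,500 at 32% = $47,200.00
Next $204,000 at 28% = $57,120.00
Remaining $37,500 at 21.5% = $8,062.50
Fee: $59,940.00 + $47,200.00 + $57,120.00 + $8,062.50 = $172,322.50

$172,322.50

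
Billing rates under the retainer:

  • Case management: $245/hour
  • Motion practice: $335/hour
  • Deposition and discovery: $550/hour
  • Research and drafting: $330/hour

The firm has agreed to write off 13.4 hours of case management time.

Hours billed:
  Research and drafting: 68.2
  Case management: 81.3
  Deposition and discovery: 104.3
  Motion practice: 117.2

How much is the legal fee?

$135,768.50

Case management: 81.3 × $245 = $19,918.50
Motion practice: 117.2 × $335 = $39,262.00
Deposition and discovery: 104.3 × $550 = $57,365.00
Research and drafting: 68.2 × $330 = $22,506.00
Subtotal: $139,051.50
Write-off: 13.4 × $245 = $3,283.00
Total: $139,051.50 − $3,283.00 = $135,768.50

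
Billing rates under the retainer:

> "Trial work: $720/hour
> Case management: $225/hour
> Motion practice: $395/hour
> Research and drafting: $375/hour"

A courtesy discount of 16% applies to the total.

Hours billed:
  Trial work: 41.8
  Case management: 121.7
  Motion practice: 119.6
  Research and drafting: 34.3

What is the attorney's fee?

$98,769.72

Trial work: 41.8 × $720 = $30,096.00
Case management: 121.7 × $225 = $27,382.50
Motion practice: 119.6 × $395 = $47,242.00
Research and drafting: 34.3 × $375 = $12,862.50
Subtotal: $117,583.00
Less 16% discount: −$18,813.28
Total: $117,583.00 − $18,813.28 = $98,769.72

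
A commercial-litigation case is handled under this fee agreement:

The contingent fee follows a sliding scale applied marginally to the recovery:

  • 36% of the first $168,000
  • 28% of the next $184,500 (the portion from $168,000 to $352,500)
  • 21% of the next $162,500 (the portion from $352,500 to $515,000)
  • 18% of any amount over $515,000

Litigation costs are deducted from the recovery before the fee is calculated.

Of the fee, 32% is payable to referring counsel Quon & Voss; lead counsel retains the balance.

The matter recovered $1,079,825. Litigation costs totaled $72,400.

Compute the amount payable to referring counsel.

$75,168.48

Fee base (net of costs): $1,079,825 − $72,400 = $1,007,425
First $168,000 at 36% = $60,480.00
Next $184,500 at 28% = $51,660.00
Next $162,500 at 21% = $34,125.00
Remaining $492,425 at 18% = $88,636.50
Fee: $60,480.00 + $51,660.00 + $34,125.00 + $88,636.50 = $234,901.50
Referral share: 32% of $234,901.50 = $75,168.48; lead counsel retains $234,901.50 − $75,168.48 = $159,733.02.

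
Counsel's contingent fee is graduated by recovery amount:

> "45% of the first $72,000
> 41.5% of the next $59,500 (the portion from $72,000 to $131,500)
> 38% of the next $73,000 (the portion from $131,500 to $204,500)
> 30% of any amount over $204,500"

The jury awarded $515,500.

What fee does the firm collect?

First $72,000 at 45% = $32,400.00
Next $59,500 at 41.5% = $24,692.50
Next $73,000 at 38% = $27,740.00
Remaining $311,000 at 30% = $93,300.00
Fee: $32,400.00 + $24,692.50 + $27,740.00 + $93,300.00 = $178,132.50

$178,132.50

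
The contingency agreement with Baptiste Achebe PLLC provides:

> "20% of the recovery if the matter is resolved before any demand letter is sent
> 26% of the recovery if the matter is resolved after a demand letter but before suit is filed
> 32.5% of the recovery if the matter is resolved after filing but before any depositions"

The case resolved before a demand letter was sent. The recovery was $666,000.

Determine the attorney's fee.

$133,200.00

The matter resolved before a demand letter was sent, so the 20% rate applies.
$666,000 × 20% = $133,200.00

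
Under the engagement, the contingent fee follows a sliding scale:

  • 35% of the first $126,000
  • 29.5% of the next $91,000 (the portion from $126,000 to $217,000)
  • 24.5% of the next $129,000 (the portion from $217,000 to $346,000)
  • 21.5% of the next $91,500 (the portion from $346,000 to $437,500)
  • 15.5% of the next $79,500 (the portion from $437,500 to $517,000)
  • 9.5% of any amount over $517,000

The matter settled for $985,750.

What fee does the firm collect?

First $126,000 at 35% = $44,100.00
Next $91,000 at 29.5% = $26,845.00
Next $129,000 at 24.5% = $31,605.00
Next $91,500 at 21.5% = $19,672.50
Next $79,500 at 15.5% = $12,322.50
Remaining $468,750 at 9.5% = $44,531.25
Fee: $44,100.00 + $26,845.00 + $31,605.00 + $19,672.50 + $12,322.50 + $44,531.25 = $179,076.25

$179,076.25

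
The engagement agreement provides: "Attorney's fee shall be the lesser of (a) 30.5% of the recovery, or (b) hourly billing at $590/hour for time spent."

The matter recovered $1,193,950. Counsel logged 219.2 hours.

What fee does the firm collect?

(a) 30.5% of $1,193,950 = $364,154.75
(b) 219.2 × $590 = $129,328.00
The lesser is (b): $129,328.00.

$129,328.00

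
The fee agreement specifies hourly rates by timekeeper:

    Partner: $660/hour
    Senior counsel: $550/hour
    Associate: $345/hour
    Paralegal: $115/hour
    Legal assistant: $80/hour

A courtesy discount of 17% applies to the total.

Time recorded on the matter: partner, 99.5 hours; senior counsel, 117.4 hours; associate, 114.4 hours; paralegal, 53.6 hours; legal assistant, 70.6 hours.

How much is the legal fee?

$150,661.60

Partner: 99.5 × $660 = $65,670.00
Senior counsel: 117.4 × $550 = $64,570.00
Associate: 114.4 × $345 = $39,468.00
Paralegal: 53.6 × $115 = $6,164.00
Legal assistant: 70.6 × $80 = $5,648.00
Subtotal: $181,520.00
Less 17% discount: −$30,858.40
Total: $181,520.00 − $30,858.40 = $150,661.60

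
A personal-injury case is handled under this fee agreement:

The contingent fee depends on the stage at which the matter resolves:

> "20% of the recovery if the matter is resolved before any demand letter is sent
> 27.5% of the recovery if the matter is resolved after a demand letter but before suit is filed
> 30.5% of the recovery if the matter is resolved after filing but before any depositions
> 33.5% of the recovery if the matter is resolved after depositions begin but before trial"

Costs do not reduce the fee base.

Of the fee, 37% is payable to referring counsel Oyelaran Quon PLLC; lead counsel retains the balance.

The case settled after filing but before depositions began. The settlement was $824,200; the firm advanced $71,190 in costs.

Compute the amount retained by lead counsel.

Fee base is the gross recovery, $824,200; costs are reimbursed separately.
The matter settled after filing but before depositions began, so the 30.5% rate applies.
$824,200 × 30.5% = $251,381.00
Referral share: 37% of $251,381.00 = $93,010.97; lead counsel retains $251,381.00 − $93,010.97 = $158,370.03.

$158,370.03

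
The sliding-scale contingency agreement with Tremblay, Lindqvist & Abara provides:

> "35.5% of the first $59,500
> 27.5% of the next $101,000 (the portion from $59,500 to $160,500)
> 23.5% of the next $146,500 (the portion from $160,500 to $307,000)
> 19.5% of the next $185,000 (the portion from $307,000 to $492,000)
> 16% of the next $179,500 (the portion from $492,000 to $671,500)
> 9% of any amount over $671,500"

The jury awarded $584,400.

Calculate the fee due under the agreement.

$134,184.00

First $59,500 at 35.5% = $21,122.50
Next $101,000 at 27.5% = $27,775.00
Next $146,500 at 23.5% = $34,427.50
Next $185,000 at 19.5% = $36,075.00
Remaining $92,400 at 16% = $14,784.00
Fee: $21,122.50 + $27,775.00 + $34,427.50 + $36,075.00 + $14,784.00 = $134,184.00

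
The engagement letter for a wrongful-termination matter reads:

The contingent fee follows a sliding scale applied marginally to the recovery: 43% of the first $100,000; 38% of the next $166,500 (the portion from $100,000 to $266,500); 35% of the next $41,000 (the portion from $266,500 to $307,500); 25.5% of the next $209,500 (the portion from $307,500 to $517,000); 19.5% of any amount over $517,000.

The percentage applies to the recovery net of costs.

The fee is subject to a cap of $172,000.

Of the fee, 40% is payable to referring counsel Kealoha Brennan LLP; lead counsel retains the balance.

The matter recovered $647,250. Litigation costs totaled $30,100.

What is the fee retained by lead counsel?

$103,200.00

Fee base (net of costs): $647,250 − $30,100 = $617,150
First $100,000 at 43% = $43,000.00
Next $166,500 at 38% = $63,270.00
Next $41,000 at 35% = $14,350.00
Next $209,500 at 25.5% = $53,422.50
Remaining $100,150 at 19.5% = $19,529.25
Fee: $43,000.00 + $63,270.00 + $14,350.00 + $53,422.50 + $19,529.25 = $193,571.75
$193,571.75 exceeds the $172,000 cap, so the fee is capped at $172,000.00.
Referral share: 40% of $172,000.00 = $68,800.00; lead counsel retains $172,000.00 − $68,800.00 = $103,200.00.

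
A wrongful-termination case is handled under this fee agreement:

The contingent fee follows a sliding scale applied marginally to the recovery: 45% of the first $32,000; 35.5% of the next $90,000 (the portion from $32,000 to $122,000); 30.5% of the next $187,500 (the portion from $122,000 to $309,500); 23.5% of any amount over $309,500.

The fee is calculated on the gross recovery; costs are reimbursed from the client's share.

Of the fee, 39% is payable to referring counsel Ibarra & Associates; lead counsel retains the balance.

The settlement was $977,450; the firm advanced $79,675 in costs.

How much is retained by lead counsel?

Fee base is the gross recovery, $977,450; costs are reimbursed separately.
First $32,000 at 45% = $14,400.00
Next $90,000 at 35.5% = $31,950.00
Next $187,500 at 30.5% = $57,187.50
Remaining $667,950 at 23.5% = $156,968.25
Fee: $14,400.00 + $31,950.00 + $57,187.50 + $156,968.25 = $260,505.75
Referral share: 39% of $260,505.75 = $101,597.24; lead counsel retains $260,505.75 − $101,597.24 = $158,908.51.

$158,908.51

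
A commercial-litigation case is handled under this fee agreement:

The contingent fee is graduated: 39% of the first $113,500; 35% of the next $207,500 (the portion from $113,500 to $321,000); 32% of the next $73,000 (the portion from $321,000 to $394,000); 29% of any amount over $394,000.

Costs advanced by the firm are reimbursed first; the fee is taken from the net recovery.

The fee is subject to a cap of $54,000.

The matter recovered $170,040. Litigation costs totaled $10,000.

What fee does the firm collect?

$54,000.00

Fee base (net of costs): $170,040 − $10,000 = $160,040
First $113,500 at 39% = $44,265.00
Remaining $46,540 at 35% = $16,289.00
Fee: $44,265.00 + $16,289.00 = $60,554.00
$60,554.00 exceeds the $54,000 cap, so the fee is capped at $54,000.00.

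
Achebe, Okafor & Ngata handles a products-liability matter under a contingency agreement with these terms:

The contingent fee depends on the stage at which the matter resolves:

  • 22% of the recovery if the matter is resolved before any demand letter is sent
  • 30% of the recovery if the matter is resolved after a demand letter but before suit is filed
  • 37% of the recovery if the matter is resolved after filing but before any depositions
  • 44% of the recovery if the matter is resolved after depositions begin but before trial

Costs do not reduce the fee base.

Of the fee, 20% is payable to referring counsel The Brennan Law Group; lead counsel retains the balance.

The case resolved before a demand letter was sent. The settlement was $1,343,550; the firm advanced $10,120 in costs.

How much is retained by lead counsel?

$236,464.80

Fee base is the gross recovery, $1,343,550; costs are reimbursed separately.
The matter resolved before a demand letter was sent, so the 22% rate applies.
$1,343,550 × 22% = $295,581.00
Referral share: 20% of $295,581.00 = $59,116.20; lead counsel retains $295,581.00 − $59,116.20 = $236,464.80.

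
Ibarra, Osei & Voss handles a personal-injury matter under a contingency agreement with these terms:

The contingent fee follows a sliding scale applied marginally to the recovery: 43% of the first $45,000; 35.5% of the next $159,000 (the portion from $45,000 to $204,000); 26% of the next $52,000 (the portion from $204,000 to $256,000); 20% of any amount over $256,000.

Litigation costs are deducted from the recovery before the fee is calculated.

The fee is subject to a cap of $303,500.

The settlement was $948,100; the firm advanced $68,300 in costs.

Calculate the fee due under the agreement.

Fee base (net of costs): $948,100 − $68,300 = $879,800
First $45,000 at 43% = $19,350.00
Next $159,000 at 35.5% = $56,445.00
Next $52,000 at 26% = $13,520.00
Remaining $623,800 at 20% = $124,760.00
Fee: $19,350.00 + $56,445.00 + $13,520.00 + $124,760.00 = $214,075.00
$214,075.00 is under the $303,500 cap.

$214,075.00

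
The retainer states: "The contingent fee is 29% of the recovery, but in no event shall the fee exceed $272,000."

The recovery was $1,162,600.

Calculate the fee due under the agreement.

$272,000.00

29% of $1,162,600 = $337,154.00
That exceeds the $272,000 cap, so the fee is capped at $272,000.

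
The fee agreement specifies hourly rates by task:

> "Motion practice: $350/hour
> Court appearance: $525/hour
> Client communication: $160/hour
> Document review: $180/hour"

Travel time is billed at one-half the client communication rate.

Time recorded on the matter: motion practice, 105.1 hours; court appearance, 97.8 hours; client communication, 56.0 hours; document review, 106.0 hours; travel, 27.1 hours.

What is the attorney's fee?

Motion practice: 105.1 × $350 = $36,785.00
Court appearance: 97.8 × $525 = $51,345.00
Client communication: 56.0 × $160 = $8,960.00
Document review: 106.0 × $180 = $19,080.00
Subtotal: $36,785.00 + $51,345.00 + $8,960.00 + $19,080.00 = $116,170.00
Travel: 27.1 × ($160 ÷ 2) = 27.1 × $80.00 = $2,168.00
Total: $116,170.00 + $2,168.00 = $118,338.00

$118,338.00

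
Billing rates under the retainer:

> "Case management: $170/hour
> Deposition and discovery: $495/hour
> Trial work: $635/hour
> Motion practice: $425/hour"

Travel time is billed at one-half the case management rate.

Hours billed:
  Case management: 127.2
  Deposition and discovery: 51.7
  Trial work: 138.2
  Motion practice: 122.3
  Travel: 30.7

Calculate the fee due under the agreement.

Case management: 127.2 × $170 = $21,624.00
Deposition and discovery: 51.7 × $495 = $25,591.50
Trial work: 138.2 × $635 = $87,757.00
Motion practice: 122.3 × $425 = $51,977.50
Subtotal: $21,624.00 + $25,591.50 + $87,757.00 + $51,977.50 = $186,950.00
Travel: 30.7 × ($170 ÷ 2) = 30.7 × $85.00 = $2,609.50
Total: $186,950.00 + $2,609.50 = $189,559.50

$189,559.50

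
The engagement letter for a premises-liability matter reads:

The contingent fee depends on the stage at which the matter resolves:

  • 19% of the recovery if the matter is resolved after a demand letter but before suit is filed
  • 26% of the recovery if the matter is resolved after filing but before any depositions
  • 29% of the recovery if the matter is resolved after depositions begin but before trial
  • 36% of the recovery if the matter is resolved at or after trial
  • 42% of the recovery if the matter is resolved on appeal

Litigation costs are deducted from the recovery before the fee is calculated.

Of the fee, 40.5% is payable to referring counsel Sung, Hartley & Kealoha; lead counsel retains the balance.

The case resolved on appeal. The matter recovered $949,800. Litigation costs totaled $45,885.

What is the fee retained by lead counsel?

Fee base (net of costs): $949,800 − $45,885 = $903,915
The matter resolved on appeal, so the 42% rate applies.
$903,915 × 42% = $379,644.30
Referral share: 40.5% of $379,644.30 = $153,755.94; lead counsel retains $379,644.30 − $153,755.94 = $225,888.36.

$225,888.36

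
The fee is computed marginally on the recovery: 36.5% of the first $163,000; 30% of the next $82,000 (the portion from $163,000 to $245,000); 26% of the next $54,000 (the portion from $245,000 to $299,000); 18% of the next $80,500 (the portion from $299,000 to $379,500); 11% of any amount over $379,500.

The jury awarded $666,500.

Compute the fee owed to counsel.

First $163,000 at 36.5% = $59,495.00
Next $82,000 at 30% = $24,600.00
Next $54,000 at 26% = $14,040.00
Next $80,500 at 18% = $14,490.00
Remaining $287,000 at 11% = $31,570.00
Fee: $59,495.00 + $24,600.00 + $14,040.00 + $14,490.00 + $31,570.00 = $144,195.00

$144,195.00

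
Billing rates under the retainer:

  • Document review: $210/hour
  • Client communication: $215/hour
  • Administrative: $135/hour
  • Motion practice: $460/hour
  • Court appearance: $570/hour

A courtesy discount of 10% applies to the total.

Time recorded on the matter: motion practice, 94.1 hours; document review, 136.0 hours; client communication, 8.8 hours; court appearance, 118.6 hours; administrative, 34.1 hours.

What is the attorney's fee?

Document review: 136.0 × $210 = $28,560.00
Client communication: 8.8 × $215 = $1,892.00
Administrative: 34.1 × $135 = $4,603.50
Motion practice: 94.1 × $460 = $43,286.00
Court appearance: 118.6 × $570 = $67,602.00
Subtotal: $145,943.50
Less 10% discount: −$14,594.35
Total: $145,943.50 − $14,594.35 = $131,349.15

$131,349.15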